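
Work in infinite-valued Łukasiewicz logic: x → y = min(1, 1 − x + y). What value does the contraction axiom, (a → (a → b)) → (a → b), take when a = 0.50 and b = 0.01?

a → b = min(1, 1 − 0.50 + 0.01) = min(1, 0.51) = 0.51
a → (a → b) = min(1, 1 − 0.50 + 0.51) = min(1, 1.01) = 1.00
(a → (a → b)) → (a → b) = min(1, 1 − 1.00 + 0.51) = min(1, 0.51) = 0.51
(The value 0.51 < 1 shows this instance is not satisfied; fails in Ł∞ (the t-norm is not idempotent).)

0.51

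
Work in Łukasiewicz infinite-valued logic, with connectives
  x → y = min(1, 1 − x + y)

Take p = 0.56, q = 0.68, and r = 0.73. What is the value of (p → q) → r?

p → q = min(1, 1 − 0.56 + 0.68) = min(1, 1.12) = 1.00
(p → q) → r = min(1, 1 − 1.00 + 0.73) = min(1, 0.73) = 0.73

0.73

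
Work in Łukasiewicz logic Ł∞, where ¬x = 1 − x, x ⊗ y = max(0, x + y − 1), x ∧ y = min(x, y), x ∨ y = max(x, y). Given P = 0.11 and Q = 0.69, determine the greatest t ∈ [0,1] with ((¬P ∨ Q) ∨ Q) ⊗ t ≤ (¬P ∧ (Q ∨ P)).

¬P = 1 − 0.11 = 0.89
¬P ∨ Q = max(0.89, 0.69) = 0.89
(¬P ∨ Q) ∨ Q = max(0.89, 0.69) = 0.89
So the left factor is (¬P ∨ Q) ∨ Q = 0.89.
Q ∨ P = max(0.69, 0.11) = 0.69
¬P ∧ (Q ∨ P) = min(0.89, 0.69) = 0.69
So the right-hand bound is ¬P ∧ (Q ∨ P) = 0.69.
The residuum of the Łukasiewicz t-norm gives the supremum: min(1, 1 − 0.89 + 0.69).
1 − 0.89 + 0.69 = 0.80, so t = min(1, 0.80) = 0.80.
Check: 0.89 ⊗ 0.80 = max(0, 0.69) = 0.69 ≤ 0.69.

0.80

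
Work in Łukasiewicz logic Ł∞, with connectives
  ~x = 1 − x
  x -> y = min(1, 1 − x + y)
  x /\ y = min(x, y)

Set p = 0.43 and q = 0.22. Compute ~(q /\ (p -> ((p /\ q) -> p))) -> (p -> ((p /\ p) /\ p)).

p /\ q = min(0.43, 0.22) = 0.22
(p /\ q) -> p = min(1, 1 − 0.22 + 0.43) = min(1, 1.21) = 1.00
p -> ((p /\ q) -> p) = min(1, 1 − 0.43 + 1.00) = min(1, 1.57) = 1.00
q /\ (p -> ((p /\ q) -> p)) = min(0.22, 1.00) = 0.22
~(q /\ (p -> ((p /\ q) -> p))) = 1 − 0.22 = 0.78
p /\ p = min(0.43, 0.43) = 0.43
(p /\ p) /\ p = min(0.43, 0.43) = 0.43
p -> ((p /\ p) /\ p) = min(1, 1 − 0.43 + 0.43) = min(1, 1.00) = 1.00
~(q /\ (p -> ((p /\ q) -> p))) -> (p -> ((p /\ p) /\ p)) = min(1, 1 − 0.78 + 1.00) = min(1, 1.22) = 1.00

1.00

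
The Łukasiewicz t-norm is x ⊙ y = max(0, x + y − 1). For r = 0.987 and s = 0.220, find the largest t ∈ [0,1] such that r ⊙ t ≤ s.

0.233

The residuum of the Łukasiewicz t-norm gives the supremum: min(1, 1 − 0.987 + 0.220).
1 − 0.987 + 0.220 = 0.233, so t = min(1, 0.233) = 0.233.
Check: 0.987 ⊙ 0.233 = max(0, 0.220) = 0.220 ≤ 0.220.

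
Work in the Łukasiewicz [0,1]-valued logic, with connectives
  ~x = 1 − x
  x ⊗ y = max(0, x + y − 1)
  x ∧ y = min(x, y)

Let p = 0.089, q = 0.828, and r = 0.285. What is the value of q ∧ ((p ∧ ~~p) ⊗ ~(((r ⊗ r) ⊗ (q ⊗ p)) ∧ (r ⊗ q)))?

0.089

~p = 1 − 0.089 = 0.911
~~p = 1 − 0.911 = 0.089
p ∧ ~~p = min(0.089, 0.089) = 0.089
r ⊗ r = max(0, 0.285 + 0.285 − 1) = max(0, -0.430) = 0.000
q ⊗ p = max(0, 0.828 + 0.089 − 1) = max(0, -0.083) = 0.000
(r ⊗ r) ⊗ (q ⊗ p) = max(0, 0.000 + 0.000 − 1) = max(0, -1.000) = 0.000
r ⊗ q = max(0, 0.285 + 0.828 − 1) = max(0, 0.113) = 0.113
((r ⊗ r) ⊗ (q ⊗ p)) ∧ (r ⊗ q) = min(0.000, 0.113) = 0.000
~(((r ⊗ r) ⊗ (q ⊗ p)) ∧ (r ⊗ q)) = 1 − 0.000 = 1.000
(p ∧ ~~p) ⊗ ~(((r ⊗ r) ⊗ (q ⊗ p)) ∧ (r ⊗ q)) = max(0, 0.089 + 1.000 − 1) = max(0, 0.089) = 0.089
q ∧ ((p ∧ ~~p) ⊗ ~(((r ⊗ r) ⊗ (q ⊗ p)) ∧ (r ⊗ q))) = min(0.828, 0.089) = 0.089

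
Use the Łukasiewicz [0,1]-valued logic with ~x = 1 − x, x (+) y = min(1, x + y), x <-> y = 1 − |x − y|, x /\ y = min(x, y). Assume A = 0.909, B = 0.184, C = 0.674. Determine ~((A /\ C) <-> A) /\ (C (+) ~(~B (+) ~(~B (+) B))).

A /\ C = min(0.909, 0.674) = 0.674
(A /\ C) <-> A = 1 − |0.674 − 0.909| = 1 − 0.235 = 0.765
~((A /\ C) <-> A) = 1 − 0.765 = 0.235
~B = 1 − 0.184 = 0.816
~B (+) B = min(1, 0.816 + 0.184) = min(1, 1.000) = 1.000
~(~B (+) B) = 1 − 1.000 = 0.000
~B (+) ~(~B (+) B) = min(1, 0.816 + 0.000) = min(1, 0.816) = 0.816
~(~B (+) ~(~B (+) B)) = 1 − 0.816 = 0.184
C (+) ~(~B (+) ~(~B (+) B)) = min(1, 0.674 + 0.184) = min(1, 0.858) = 0.858
~((A /\ C) <-> A) /\ (C (+) ~(~B (+) ~(~B (+) B))) = min(0.235, 0.858) = 0.235

0.235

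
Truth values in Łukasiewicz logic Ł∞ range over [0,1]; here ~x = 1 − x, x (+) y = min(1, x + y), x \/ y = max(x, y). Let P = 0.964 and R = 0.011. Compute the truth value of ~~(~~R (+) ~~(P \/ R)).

~R = 1 − 0.011 = 0.989
~~R = 1 − 0.989 = 0.011
P \/ R = max(0.964, 0.011) = 0.964
~(P \/ R) = 1 − 0.964 = 0.036
~~(P \/ R) = 1 − 0.036 = 0.964
~~R (+) ~~(P \/ R) = min(1, 0.011 + 0.964) = min(1, 0.975) = 0.975
~(~~R (+) ~~(P \/ R)) = 1 − 0.975 = 0.025
~~(~~R (+) ~~(P \/ R)) = 1 − 0.025 = 0.975

0.975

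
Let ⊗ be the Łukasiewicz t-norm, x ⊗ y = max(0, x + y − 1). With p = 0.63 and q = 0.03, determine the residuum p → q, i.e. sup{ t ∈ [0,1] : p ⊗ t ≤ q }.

The residuum of the Łukasiewicz t-norm gives the supremum: min(1, 1 − 0.63 + 0.03).
1 − 0.63 + 0.03 = 0.40, so t = min(1, 0.40) = 0.40.
Check: 0.63 ⊗ 0.40 = max(0, 0.03) = 0.03 ≤ 0.03.

0.40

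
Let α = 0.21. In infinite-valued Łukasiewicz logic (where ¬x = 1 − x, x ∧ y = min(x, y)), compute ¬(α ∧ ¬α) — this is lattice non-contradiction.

0.79

¬α = 1 − 0.21 = 0.79
α ∧ ¬α = min(0.21, 0.79) = 0.21
¬(α ∧ ¬α) = 1 − 0.21 = 0.79
(The value 0.79 < 1 shows this instance is not satisfied; not a Ł∞-tautology — its value is 1 − min(a, 1−a).)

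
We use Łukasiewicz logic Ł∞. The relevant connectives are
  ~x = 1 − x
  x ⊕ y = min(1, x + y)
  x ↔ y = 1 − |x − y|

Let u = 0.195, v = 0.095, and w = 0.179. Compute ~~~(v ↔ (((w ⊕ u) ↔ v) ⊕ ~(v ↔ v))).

0.626

w ⊕ u = min(1, 0.179 + 0.195) = min(1, 0.374) = 0.374
(w ⊕ u) ↔ v = 1 − |0.374 − 0.095| = 1 − 0.279 = 0.721
v ↔ v = 1 − |0.095 − 0.095| = 1 − 0.000 = 1.000
~(v ↔ v) = 1 − 1.000 = 0.000
((w ⊕ u) ↔ v) ⊕ ~(v ↔ v) = min(1, 0.721 + 0.000) = min(1, 0.721) = 0.721
v ↔ (((w ⊕ u) ↔ v) ⊕ ~(v ↔ v)) = 1 − |0.095 − 0.721| = 1 − 0.626 = 0.374
~(v ↔ (((w ⊕ u) ↔ v) ⊕ ~(v ↔ v))) = 1 − 0.374 = 0.626
~~(v ↔ (((w ⊕ u) ↔ v) ⊕ ~(v ↔ v))) = 1 − 0.626 = 0.374
~~~(v ↔ (((w ⊕ u) ↔ v) ⊕ ~(v ↔ v))) = 1 − 0.374 = 0.626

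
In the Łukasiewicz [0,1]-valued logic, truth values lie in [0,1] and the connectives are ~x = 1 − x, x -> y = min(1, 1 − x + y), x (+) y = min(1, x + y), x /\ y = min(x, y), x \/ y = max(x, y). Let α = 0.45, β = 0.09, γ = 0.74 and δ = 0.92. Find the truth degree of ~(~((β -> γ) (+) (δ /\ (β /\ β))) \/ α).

0.55

β -> γ = min(1, 1 − 0.09 + 0.74) = min(1, 1.65) = 1.00
β /\ β = min(0.09, 0.09) = 0.09
δ /\ (β /\ β) = min(0.92, 0.09) = 0.09
(β -> γ) (+) (δ /\ (β /\ β)) = min(1, 1.00 + 0.09) = min(1, 1.09) = 1.00
~((β -> γ) (+) (δ /\ (β /\ β))) = 1 − 1.00 = 0.00
~((β -> γ) (+) (δ /\ (β /\ β))) \/ α = max(0.00, 0.45) = 0.45
~(~((β -> γ) (+) (δ /\ (β /\ β))) \/ α) = 1 − 0.45 = 0.55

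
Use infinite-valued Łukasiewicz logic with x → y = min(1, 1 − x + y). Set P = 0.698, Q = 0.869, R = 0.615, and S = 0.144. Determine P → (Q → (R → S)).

0.962

R → S = min(1, 1 − 0.615 + 0.144) = min(1, 0.529) = 0.529
Q → (R → S) = min(1, 1 − 0.869 + 0.529) = min(1, 0.660) = 0.660
P → (Q → (R → S)) = min(1, 1 − 0.698 + 0.660) = min(1, 0.962) = 0.962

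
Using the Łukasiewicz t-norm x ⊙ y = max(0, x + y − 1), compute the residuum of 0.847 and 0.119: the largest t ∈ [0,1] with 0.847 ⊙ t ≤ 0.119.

The residuum of the Łukasiewicz t-norm gives the supremum: min(1, 1 − 0.847 + 0.119).
1 − 0.847 + 0.119 = 0.272, so t = min(1, 0.272) = 0.272.
Check: 0.847 ⊙ 0.272 = max(0, 0.119) = 0.119 ≤ 0.119.

0.272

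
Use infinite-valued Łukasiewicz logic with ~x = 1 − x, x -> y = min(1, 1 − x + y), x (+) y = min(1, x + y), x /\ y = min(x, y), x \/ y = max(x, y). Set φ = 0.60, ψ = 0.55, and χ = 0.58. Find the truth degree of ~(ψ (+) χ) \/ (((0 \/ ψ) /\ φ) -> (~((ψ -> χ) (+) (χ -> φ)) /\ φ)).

0.45

ψ (+) χ = min(1, 0.55 + 0.58) = min(1, 1.13) = 1.00
~(ψ (+) χ) = 1 − 1.00 = 0.00
0 \/ ψ = max(0.00, 0.55) = 0.55
(0 \/ ψ) /\ φ = min(0.55, 0.60) = 0.55
ψ -> χ = min(1, 1 − 0.55 + 0.58) = min(1, 1.03) = 1.00
χ -> φ = min(1, 1 − 0.58 + 0.60) = min(1, 1.02) = 1.00
(ψ -> χ) (+) (χ -> φ) = min(1, 1.00 + 1.00) = min(1, 2.00) = 1.00
~((ψ -> χ) (+) (χ -> φ)) = 1 − 1.00 = 0.00
~((ψ -> χ) (+) (χ -> φ)) /\ φ = min(0.00, 0.60) = 0.00
((0 \/ ψ) /\ φ) -> (~((ψ -> χ) (+) (χ -> φ)) /\ φ) = min(1, 1 − 0.55 + 0.00) = min(1, 0.45) = 0.45
~(ψ (+) χ) \/ (((0 \/ ψ) /\ φ) -> (~((ψ -> χ) (+) (χ -> φ)) /\ φ)) = max(0.00, 0.45) = 0.45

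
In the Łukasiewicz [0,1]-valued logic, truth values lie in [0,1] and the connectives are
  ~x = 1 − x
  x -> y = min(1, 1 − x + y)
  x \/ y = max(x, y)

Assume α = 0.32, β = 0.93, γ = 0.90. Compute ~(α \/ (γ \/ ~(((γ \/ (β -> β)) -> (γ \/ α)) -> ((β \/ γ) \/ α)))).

0.10

β -> β = min(1, 1 − 0.93 + 0.93) = min(1, 1.00) = 1.00
γ \/ (β -> β) = max(0.90, 1.00) = 1.00
γ \/ α = max(0.90, 0.32) = 0.90
(γ \/ (β -> β)) -> (γ \/ α) = min(1, 1 − 1.00 + 0.90) = min(1, 0.90) = 0.90
β \/ γ = max(0.93, 0.90) = 0.93
(β \/ γ) \/ α = max(0.93, 0.32) = 0.93
((γ \/ (β -> β)) -> (γ \/ α)) -> ((β \/ γ) \/ α) = min(1, 1 − 0.90 + 0.93) = min(1, 1.03) = 1.00
~(((γ \/ (β -> β)) -> (γ \/ α)) -> ((β \/ γ) \/ α)) = 1 − 1.00 = 0.00
γ \/ ~(((γ \/ (β -> β)) -> (γ \/ α)) -> ((β \/ γ) \/ α)) = max(0.90, 0.00) = 0.90
α \/ (γ \/ ~(((γ \/ (β -> β)) -> (γ \/ α)) -> ((β \/ γ) \/ α))) = max(0.32, 0.90) = 0.90
~(α \/ (γ \/ ~(((γ \/ (β -> β)) -> (γ \/ α)) -> ((β \/ γ) \/ α)))) = 1 − 0.90 = 0.10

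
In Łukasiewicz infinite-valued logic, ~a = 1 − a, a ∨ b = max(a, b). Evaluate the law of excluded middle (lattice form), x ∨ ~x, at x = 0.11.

0.89

~x = 1 − 0.11 = 0.89
x ∨ ~x = max(0.11, 0.89) = 0.89
(The value 0.89 < 1 shows this instance is not satisfied; not a Ł∞-tautology — its value is max(a, 1−a).)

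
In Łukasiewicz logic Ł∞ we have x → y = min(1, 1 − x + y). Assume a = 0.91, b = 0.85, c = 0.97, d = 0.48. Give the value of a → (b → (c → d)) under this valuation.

0.75

c → d = min(1, 1 − 0.97 + 0.48) = min(1, 0.51) = 0.51
b → (c → d) = min(1, 1 − 0.85 + 0.51) = min(1, 0.66) = 0.66
a → (b → (c → d)) = min(1, 1 − 0.91 + 0.66) = min(1, 0.75) = 0.75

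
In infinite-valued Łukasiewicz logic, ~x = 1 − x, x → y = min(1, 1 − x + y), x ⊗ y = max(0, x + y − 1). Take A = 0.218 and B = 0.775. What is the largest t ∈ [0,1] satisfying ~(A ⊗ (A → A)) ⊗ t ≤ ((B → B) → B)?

A → A = min(1, 1 − 0.218 + 0.218) = min(1, 1.000) = 1.000
A ⊗ (A → A) = max(0, 0.218 + 1.000 − 1) = max(0, 0.218) = 0.218
~(A ⊗ (A → A)) = 1 − 0.218 = 0.782
So the left factor is ~(A ⊗ (A → A)) = 0.782.
B → B = min(1, 1 − 0.775 + 0.775) = min(1, 1.000) = 1.000
(B → B) → B = min(1, 1 − 1.000 + 0.775) = min(1, 0.775) = 0.775
So the right-hand bound is (B → B) → B = 0.775.
The residuum of the Łukasiewicz t-norm gives the supremum: min(1, 1 − 0.782 + 0.775).
1 − 0.782 + 0.775 = 0.993, so t = min(1, 0.993) = 0.993.
Check: 0.782 ⊗ 0.993 = max(0, 0.775) = 0.775 ≤ 0.775.

0.993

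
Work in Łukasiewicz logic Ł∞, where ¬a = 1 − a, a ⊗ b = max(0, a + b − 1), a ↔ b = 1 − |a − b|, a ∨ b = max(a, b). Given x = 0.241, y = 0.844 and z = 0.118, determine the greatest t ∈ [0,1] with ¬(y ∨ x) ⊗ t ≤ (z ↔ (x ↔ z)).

1.000

y ∨ x = max(0.844, 0.241) = 0.844
¬(y ∨ x) = 1 − 0.844 = 0.156
So the left factor is ¬(y ∨ x) = 0.156.
x ↔ z = 1 − |0.241 − 0.118| = 1 − 0.123 = 0.877
z ↔ (x ↔ z) = 1 − |0.118 − 0.877| = 1 − 0.759 = 0.241
So the right-hand bound is z ↔ (x ↔ z) = 0.241.
The residuum of the Łukasiewicz t-norm gives the supremum: min(1, 1 − 0.156 + 0.241).
1 − 0.156 + 0.241 = 1.085, so t = min(1, 1.085) = 1.000.
Check: 0.156 ⊗ 1.000 = max(0, 0.156) = 0.156 ≤ 0.241.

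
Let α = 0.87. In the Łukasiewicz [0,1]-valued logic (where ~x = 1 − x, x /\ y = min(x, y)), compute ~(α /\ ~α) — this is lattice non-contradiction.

~α = 1 − 0.87 = 0.13
α /\ ~α = min(0.87, 0.13) = 0.13
~(α /\ ~α) = 1 − 0.13 = 0.87
(The value 0.87 < 1 shows this instance is not satisfied; not a Ł∞-tautology — its value is 1 − min(a, 1−a).)

0.87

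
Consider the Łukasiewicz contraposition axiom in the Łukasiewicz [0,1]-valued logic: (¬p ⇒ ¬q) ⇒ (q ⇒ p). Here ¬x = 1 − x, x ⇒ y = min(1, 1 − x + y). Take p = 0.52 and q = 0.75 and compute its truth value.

¬p = 1 − 0.52 = 0.48
¬q = 1 − 0.75 = 0.25
¬p ⇒ ¬q = min(1, 1 − 0.48 + 0.25) = min(1, 0.77) = 0.77
q ⇒ p = min(1, 1 − 0.75 + 0.52) = min(1, 0.77) = 0.77
(¬p ⇒ ¬q) ⇒ (q ⇒ p) = min(1, 1 − 0.77 + 0.77) = min(1, 1.00) = 1.00
(As expected: an axiom of Ł∞, always 1.)

1.00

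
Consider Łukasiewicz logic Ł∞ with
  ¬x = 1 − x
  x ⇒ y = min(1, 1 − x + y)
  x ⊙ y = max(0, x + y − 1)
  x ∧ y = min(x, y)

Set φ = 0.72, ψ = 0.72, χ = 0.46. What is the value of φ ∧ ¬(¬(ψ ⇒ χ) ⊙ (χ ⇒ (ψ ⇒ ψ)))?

ψ ⇒ χ = min(1, 1 − 0.72 + 0.46) = min(1, 0.74) = 0.74
¬(ψ ⇒ χ) = 1 − 0.74 = 0.26
ψ ⇒ ψ = min(1, 1 − 0.72 + 0.72) = min(1, 1.00) = 1.00
χ ⇒ (ψ ⇒ ψ) = min(1, 1 − 0.46 + 1.00) = min(1, 1.54) = 1.00
¬(ψ ⇒ χ) ⊙ (χ ⇒ (ψ ⇒ ψ)) = max(0, 0.26 + 1.00 − 1) = max(0, 0.26) = 0.26
¬(¬(ψ ⇒ χ) ⊙ (χ ⇒ (ψ ⇒ ψ))) = 1 − 0.26 = 0.74
φ ∧ ¬(¬(ψ ⇒ χ) ⊙ (χ ⇒ (ψ ⇒ ψ))) = min(0.72, 0.74) = 0.72

0.72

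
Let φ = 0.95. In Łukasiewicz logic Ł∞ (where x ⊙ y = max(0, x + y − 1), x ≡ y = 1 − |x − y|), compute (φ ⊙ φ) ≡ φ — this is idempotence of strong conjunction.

φ ⊙ φ = max(0, 0.95 + 0.95 − 1) = max(0, 0.90) = 0.90
(φ ⊙ φ) ≡ φ = 1 − |0.90 − 0.95| = 1 − 0.05 = 0.95
(The value 0.95 < 1 shows this instance is not satisfied; fails in Ł∞ since a ⊗ a = max(0, 2a−1) ≠ a in general.)

0.95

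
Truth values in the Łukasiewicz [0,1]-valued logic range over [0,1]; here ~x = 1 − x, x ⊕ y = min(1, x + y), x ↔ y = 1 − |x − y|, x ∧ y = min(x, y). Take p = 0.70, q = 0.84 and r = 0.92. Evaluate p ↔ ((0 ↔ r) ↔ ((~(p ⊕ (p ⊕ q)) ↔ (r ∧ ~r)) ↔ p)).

0 ↔ r = 1 − |0.00 − 0.92| = 1 − 0.92 = 0.08
p ⊕ q = min(1, 0.70 + 0.84) = min(1, 1.54) = 1.00
p ⊕ (p ⊕ q) = min(1, 0.70 + 1.00) = min(1, 1.70) = 1.00
~(p ⊕ (p ⊕ q)) = 1 − 1.00 = 0.00
~r = 1 − 0.92 = 0.08
r ∧ ~r = min(0.92, 0.08) = 0.08
~(p ⊕ (p ⊕ q)) ↔ (r ∧ ~r) = 1 − |0.00 − 0.08| = 1 − 0.08 = 0.92
(~(p ⊕ (p ⊕ q)) ↔ (r ∧ ~r)) ↔ p = 1 − |0.92 − 0.70| = 1 − 0.22 = 0.78
(0 ↔ r) ↔ ((~(p ⊕ (p ⊕ q)) ↔ (r ∧ ~r)) ↔ p) = 1 − |0.08 − 0.78| = 1 − 0.70 = 0.30
p ↔ ((0 ↔ r) ↔ ((~(p ⊕ (p ⊕ q)) ↔ (r ∧ ~r)) ↔ p)) = 1 − |0.70 − 0.30| = 1 − 0.40 = 0.60

0.60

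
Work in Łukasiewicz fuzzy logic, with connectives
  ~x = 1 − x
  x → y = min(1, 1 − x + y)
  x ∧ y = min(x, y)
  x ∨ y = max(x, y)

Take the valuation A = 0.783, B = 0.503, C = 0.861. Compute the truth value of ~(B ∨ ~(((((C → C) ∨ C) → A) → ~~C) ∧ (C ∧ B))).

0.497

C → C = min(1, 1 − 0.861 + 0.861) = min(1, 1.000) = 1.000
(C → C) ∨ C = max(1.000, 0.861) = 1.000
((C → C) ∨ C) → A = min(1, 1 − 1.000 + 0.783) = min(1, 0.783) = 0.783
~C = 1 − 0.861 = 0.139
~~C = 1 − 0.139 = 0.861
(((C → C) ∨ C) → A) → ~~C = min(1, 1 − 0.783 + 0.861) = min(1, 1.078) = 1.000
C ∧ B = min(0.861, 0.503) = 0.503
((((C → C) ∨ C) → A) → ~~C) ∧ (C ∧ B) = min(1.000, 0.503) = 0.503
~(((((C → C) ∨ C) → A) → ~~C) ∧ (C ∧ B)) = 1 − 0.503 = 0.497
B ∨ ~(((((C → C) ∨ C) → A) → ~~C) ∧ (C ∧ B)) = max(0.503, 0.497) = 0.503
~(B ∨ ~(((((C → C) ∨ C) → A) → ~~C) ∧ (C ∧ B))) = 1 − 0.503 = 0.497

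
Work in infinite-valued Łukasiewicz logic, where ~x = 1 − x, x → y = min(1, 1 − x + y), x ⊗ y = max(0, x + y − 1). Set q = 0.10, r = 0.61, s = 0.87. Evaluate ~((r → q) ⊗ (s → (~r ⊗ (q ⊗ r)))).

r → q = min(1, 1 − 0.61 + 0.10) = min(1, 0.49) = 0.49
~r = 1 − 0.61 = 0.39
q ⊗ r = max(0, 0.10 + 0.61 − 1) = max(0, -0.29) = 0.00
~r ⊗ (q ⊗ r) = max(0, 0.39 + 0.00 − 1) = max(0, -0.61) = 0.00
s → (~r ⊗ (q ⊗ r)) = min(1, 1 − 0.87 + 0.00) = min(1, 0.13) = 0.13
(r → q) ⊗ (s → (~r ⊗ (q ⊗ r))) = max(0, 0.49 + 0.13 − 1) = max(0, -0.38) = 0.00
~((r → q) ⊗ (s → (~r ⊗ (q ⊗ r)))) = 1 − 0.00 = 1.00

1.00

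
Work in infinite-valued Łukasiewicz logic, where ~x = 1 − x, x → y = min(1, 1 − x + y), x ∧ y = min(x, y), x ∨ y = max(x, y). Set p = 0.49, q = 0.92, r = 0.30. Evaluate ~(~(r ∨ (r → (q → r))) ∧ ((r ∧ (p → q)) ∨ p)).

1.00

q → r = min(1, 1 − 0.92 + 0.30) = min(1, 0.38) = 0.38
r → (q → r) = min(1, 1 − 0.30 + 0.38) = min(1, 1.08) = 1.00
r ∨ (r → (q → r)) = max(0.30, 1.00) = 1.00
~(r ∨ (r → (q → r))) = 1 − 1.00 = 0.00
p → q = min(1, 1 − 0.49 + 0.92) = min(1, 1.43) = 1.00
r ∧ (p → q) = min(0.30, 1.00) = 0.30
(r ∧ (p → q)) ∨ p = max(0.30, 0.49) = 0.49
~(r ∨ (r → (q → r))) ∧ ((r ∧ (p → q)) ∨ p) = min(0.00, 0.49) = 0.00
~(~(r ∨ (r → (q → r))) ∧ ((r ∧ (p → q)) ∨ p)) = 1 − 0.00 = 1.00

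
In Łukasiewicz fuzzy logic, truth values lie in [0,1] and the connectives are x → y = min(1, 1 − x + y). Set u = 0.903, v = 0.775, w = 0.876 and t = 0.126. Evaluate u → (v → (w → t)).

w → t = min(1, 1 − 0.876 + 0.126) = min(1, 0.250) = 0.250
v → (w → t) = min(1, 1 − 0.775 + 0.250) = min(1, 0.475) = 0.475
u → (v → (w → t)) = min(1, 1 − 0.903 + 0.475) = min(1, 0.572) = 0.572

0.572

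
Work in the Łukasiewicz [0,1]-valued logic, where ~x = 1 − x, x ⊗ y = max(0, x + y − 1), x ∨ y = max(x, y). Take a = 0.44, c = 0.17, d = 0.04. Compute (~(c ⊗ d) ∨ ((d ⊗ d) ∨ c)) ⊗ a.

0.44

c ⊗ d = max(0, 0.17 + 0.04 − 1) = max(0, -0.79) = 0.00
~(c ⊗ d) = 1 − 0.00 = 1.00
d ⊗ d = max(0, 0.04 + 0.04 − 1) = max(0, -0.92) = 0.00
(d ⊗ d) ∨ c = max(0.00, 0.17) = 0.17
~(c ⊗ d) ∨ ((d ⊗ d) ∨ c) = max(1.00, 0.17) = 1.00
(~(c ⊗ d) ∨ ((d ⊗ d) ∨ c)) ⊗ a = max(0, 1.00 + 0.44 − 1) = max(0, 0.44) = 0.44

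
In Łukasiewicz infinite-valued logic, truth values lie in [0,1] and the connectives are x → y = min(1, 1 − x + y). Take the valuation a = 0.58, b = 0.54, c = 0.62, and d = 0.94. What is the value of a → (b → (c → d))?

1.00

c → d = min(1, 1 − 0.62 + 0.94) = min(1, 1.32) = 1.00
b → (c → d) = min(1, 1 − 0.54 + 1.00) = min(1, 1.46) = 1.00
a → (b → (c → d)) = min(1, 1 − 0.58 + 1.00) = min(1, 1.42) = 1.00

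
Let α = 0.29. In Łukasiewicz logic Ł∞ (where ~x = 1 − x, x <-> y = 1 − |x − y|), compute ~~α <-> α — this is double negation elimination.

~α = 1 − 0.29 = 0.71
~~α = 1 − 0.71 = 0.29
~~α <-> α = 1 − |0.29 − 0.29| = 1 − 0.00 = 1.00
(As expected: always 1 in Ł∞ since negation is involutive.)

1.00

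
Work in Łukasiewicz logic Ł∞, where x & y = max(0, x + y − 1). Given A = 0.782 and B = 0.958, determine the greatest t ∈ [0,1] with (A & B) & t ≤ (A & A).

0.824

A & B = max(0, 0.782 + 0.958 − 1) = max(0, 0.740) = 0.740
So the left factor is A & B = 0.740.
A & A = max(0, 0.782 + 0.782 − 1) = max(0, 0.564) = 0.564
So the right-hand bound is A & A = 0.564.
The residuum of the Łukasiewicz t-norm gives the supremum: min(1, 1 − 0.740 + 0.564).
1 − 0.740 + 0.564 = 0.824, so t = min(1, 0.824) = 0.824.
Check: 0.740 & 0.824 = max(0, 0.564) = 0.564 ≤ 0.564.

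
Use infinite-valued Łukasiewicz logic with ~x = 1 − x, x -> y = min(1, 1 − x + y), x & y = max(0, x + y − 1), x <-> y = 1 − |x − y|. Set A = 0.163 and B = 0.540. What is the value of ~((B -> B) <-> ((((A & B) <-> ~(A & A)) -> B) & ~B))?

B -> B = min(1, 1 − 0.540 + 0.540) = min(1, 1.000) = 1.000
A & B = max(0, 0.163 + 0.540 − 1) = max(0, -0.297) = 0.000
A & A = max(0, 0.163 + 0.163 − 1) = max(0, -0.674) = 0.000
~(A & A) = 1 − 0.000 = 1.000
(A & B) <-> ~(A & A) = 1 − |0.000 − 1.000| = 1 − 1.000 = 0.000
((A & B) <-> ~(A & A)) -> B = min(1, 1 − 0.000 + 0.540) = min(1, 1.540) = 1.000
~B = 1 − 0.540 = 0.460
(((A & B) <-> ~(A & A)) -> B) & ~B = max(0, 1.000 + 0.460 − 1) = max(0, 0.460) = 0.460
(B -> B) <-> ((((A & B) <-> ~(A & A)) -> B) & ~B) = 1 − |1.000 − 0.460| = 1 − 0.540 = 0.460
~((B -> B) <-> ((((A & B) <-> ~(A & A)) -> B) & ~B)) = 1 − 0.460 = 0.540

0.540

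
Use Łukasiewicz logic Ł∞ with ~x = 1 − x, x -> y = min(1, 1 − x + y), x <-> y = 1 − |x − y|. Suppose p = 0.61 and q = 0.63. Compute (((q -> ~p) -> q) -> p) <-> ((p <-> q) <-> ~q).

~p = 1 − 0.61 = 0.39
q -> ~p = min(1, 1 − 0.63 + 0.39) = min(1, 0.76) = 0.76
(q -> ~p) -> q = min(1, 1 − 0.76 + 0.63) = min(1, 0.87) = 0.87
((q -> ~p) -> q) -> p = min(1, 1 − 0.87 + 0.61) = min(1, 0.74) = 0.74
p <-> q = 1 − |0.61 − 0.63| = 1 − 0.02 = 0.98
~q = 1 − 0.63 = 0.37
(p <-> q) <-> ~q = 1 − |0.98 − 0.37| = 1 − 0.61 = 0.39
(((q -> ~p) -> q) -> p) <-> ((p <-> q) <-> ~q) = 1 − |0.74 − 0.39| = 1 − 0.35 = 0.65

0.65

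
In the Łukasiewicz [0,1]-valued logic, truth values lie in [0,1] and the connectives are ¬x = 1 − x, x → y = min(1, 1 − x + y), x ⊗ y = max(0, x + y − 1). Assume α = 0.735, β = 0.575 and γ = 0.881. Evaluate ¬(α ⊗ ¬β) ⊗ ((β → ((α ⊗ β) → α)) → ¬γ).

0.000

¬β = 1 − 0.575 = 0.425
α ⊗ ¬β = max(0, 0.735 + 0.425 − 1) = max(0, 0.160) = 0.160
¬(α ⊗ ¬β) = 1 − 0.160 = 0.840
α ⊗ β = max(0, 0.735 + 0.575 − 1) = max(0, 0.310) = 0.310
(α ⊗ β) → α = min(1, 1 − 0.310 + 0.735) = min(1, 1.425) = 1.000
β → ((α ⊗ β) → α) = min(1, 1 − 0.575 + 1.000) = min(1, 1.425) = 1.000
¬γ = 1 − 0.881 = 0.119
(β → ((α ⊗ β) → α)) → ¬γ = min(1, 1 − 1.000 + 0.119) = min(1, 0.119) = 0.119
¬(α ⊗ ¬β) ⊗ ((β → ((α ⊗ β) → α)) → ¬γ) = max(0, 0.840 + 0.119 − 1) = max(0, -0.041) = 0.000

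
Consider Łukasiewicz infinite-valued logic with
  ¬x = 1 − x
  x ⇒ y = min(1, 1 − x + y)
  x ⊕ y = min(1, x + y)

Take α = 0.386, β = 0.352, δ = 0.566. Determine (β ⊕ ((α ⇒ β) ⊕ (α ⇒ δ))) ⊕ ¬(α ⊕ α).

1.000

α ⇒ β = min(1, 1 − 0.386 + 0.352) = min(1, 0.966) = 0.966
α ⇒ δ = min(1, 1 − 0.386 + 0.566) = min(1, 1.180) = 1.000
(α ⇒ β) ⊕ (α ⇒ δ) = min(1, 0.966 + 1.000) = min(1, 1.966) = 1.000
β ⊕ ((α ⇒ β) ⊕ (α ⇒ δ)) = min(1, 0.352 + 1.000) = min(1, 1.352) = 1.000
α ⊕ α = min(1, 0.386 + 0.386) = min(1, 0.772) = 0.772
¬(α ⊕ α) = 1 − 0.772 = 0.228
(β ⊕ ((α ⇒ β) ⊕ (α ⇒ δ))) ⊕ ¬(α ⊕ α) = min(1, 1.000 + 0.228) = min(1, 1.228) = 1.000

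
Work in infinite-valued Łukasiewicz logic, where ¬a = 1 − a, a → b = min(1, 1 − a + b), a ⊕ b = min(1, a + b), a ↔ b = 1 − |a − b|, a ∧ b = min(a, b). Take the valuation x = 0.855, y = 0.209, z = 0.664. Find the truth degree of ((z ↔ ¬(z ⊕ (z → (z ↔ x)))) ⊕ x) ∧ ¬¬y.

0.209

z ↔ x = 1 − |0.664 − 0.855| = 1 − 0.191 = 0.809
z → (z ↔ x) = min(1, 1 − 0.664 + 0.809) = min(1, 1.145) = 1.000
z ⊕ (z → (z ↔ x)) = min(1, 0.664 + 1.000) = min(1, 1.664) = 1.000
¬(z ⊕ (z → (z ↔ x))) = 1 − 1.000 = 0.000
z ↔ ¬(z ⊕ (z → (z ↔ x))) = 1 − |0.664 − 0.000| = 1 − 0.664 = 0.336
(z ↔ ¬(z ⊕ (z → (z ↔ x)))) ⊕ x = min(1, 0.336 + 0.855) = min(1, 1.191) = 1.000
¬y = 1 − 0.209 = 0.791
¬¬y = 1 − 0.791 = 0.209
((z ↔ ¬(z ⊕ (z → (z ↔ x)))) ⊕ x) ∧ ¬¬y = min(1.000, 0.209) = 0.209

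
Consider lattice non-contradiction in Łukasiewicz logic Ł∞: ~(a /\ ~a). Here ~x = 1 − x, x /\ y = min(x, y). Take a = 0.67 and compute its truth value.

0.67

~a = 1 − 0.67 = 0.33
a /\ ~a = min(0.67, 0.33) = 0.33
~(a /\ ~a) = 1 − 0.33 = 0.67
(The value 0.67 < 1 shows this instance is not satisfied; not a Ł∞-tautology — its value is 1 − min(a, 1−a).)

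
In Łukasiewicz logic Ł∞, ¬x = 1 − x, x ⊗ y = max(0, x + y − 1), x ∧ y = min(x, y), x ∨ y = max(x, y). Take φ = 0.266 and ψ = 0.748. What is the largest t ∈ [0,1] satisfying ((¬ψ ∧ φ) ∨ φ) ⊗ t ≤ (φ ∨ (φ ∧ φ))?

1.000

¬ψ = 1 − 0.748 = 0.252
¬ψ ∧ φ = min(0.252, 0.266) = 0.252
(¬ψ ∧ φ) ∨ φ = max(0.252, 0.266) = 0.266
So the left factor is (¬ψ ∧ φ) ∨ φ = 0.266.
φ ∧ φ = min(0.266, 0.266) = 0.266
φ ∨ (φ ∧ φ) = max(0.266, 0.266) = 0.266
So the right-hand bound is φ ∨ (φ ∧ φ) = 0.266.
The residuum of the Łukasiewicz t-norm gives the supremum: min(1, 1 − 0.266 + 0.266).
1 − 0.266 + 0.266 = 1.000, so t = min(1, 1.000) = 1.000.
Check: 0.266 ⊗ 1.000 = max(0, 0.266) = 0.266 ≤ 0.266.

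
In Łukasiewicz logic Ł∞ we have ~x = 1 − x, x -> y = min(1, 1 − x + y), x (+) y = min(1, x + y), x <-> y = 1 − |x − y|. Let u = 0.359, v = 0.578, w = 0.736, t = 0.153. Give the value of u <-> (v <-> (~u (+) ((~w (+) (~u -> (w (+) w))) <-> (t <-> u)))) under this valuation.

0.781

~u = 1 − 0.359 = 0.641
~w = 1 − 0.736 = 0.264
w (+) w = min(1, 0.736 + 0.736) = min(1, 1.472) = 1.000
~u -> (w (+) w) = min(1, 1 − 0.641 + 1.000) = min(1, 1.359) = 1.000
~w (+) (~u -> (w (+) w)) = min(1, 0.264 + 1.000) = min(1, 1.264) = 1.000
t <-> u = 1 − |0.153 − 0.359| = 1 − 0.206 = 0.794
(~w (+) (~u -> (w (+) w))) <-> (t <-> u) = 1 − |1.000 − 0.794| = 1 − 0.206 = 0.794
~u (+) ((~w (+) (~u -> (w (+) w))) <-> (t <-> u)) = min(1, 0.641 + 0.794) = min(1, 1.435) = 1.000
v <-> (~u (+) ((~w (+) (~u -> (w (+) w))) <-> (t <-> u))) = 1 − |0.578 − 1.000| = 1 − 0.422 = 0.578
u <-> (v <-> (~u (+) ((~w (+) (~u -> (w (+) w))) <-> (t <-> u)))) = 1 − |0.359 − 0.578| = 1 − 0.219 = 0.781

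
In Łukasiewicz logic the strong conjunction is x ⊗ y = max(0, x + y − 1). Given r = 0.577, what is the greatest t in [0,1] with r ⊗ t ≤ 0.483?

0.906

The residuum of the Łukasiewicz t-norm gives the supremum: min(1, 1 − 0.577 + 0.483).
1 − 0.577 + 0.483 = 0.906, so t = min(1, 0.906) = 0.906.
Check: 0.577 ⊗ 0.906 = max(0, 0.483) = 0.483 ≤ 0.483.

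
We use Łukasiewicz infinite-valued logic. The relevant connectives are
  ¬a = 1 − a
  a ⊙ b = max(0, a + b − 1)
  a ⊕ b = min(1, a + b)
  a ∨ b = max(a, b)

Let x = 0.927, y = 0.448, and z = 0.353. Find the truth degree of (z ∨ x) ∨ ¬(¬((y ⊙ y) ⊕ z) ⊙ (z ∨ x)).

z ∨ x = max(0.353, 0.927) = 0.927
y ⊙ y = max(0, 0.448 + 0.448 − 1) = max(0, -0.104) = 0.000
(y ⊙ y) ⊕ z = min(1, 0.000 + 0.353) = min(1, 0.353) = 0.353
¬((y ⊙ y) ⊕ z) = 1 − 0.353 = 0.647
¬((y ⊙ y) ⊕ z) ⊙ (z ∨ x) = max(0, 0.647 + 0.927 − 1) = max(0, 0.574) = 0.574
¬(¬((y ⊙ y) ⊕ z) ⊙ (z ∨ x)) = 1 − 0.574 = 0.426
(z ∨ x) ∨ ¬(¬((y ⊙ y) ⊕ z) ⊙ (z ∨ x)) = max(0.927, 0.426) = 0.927

0.927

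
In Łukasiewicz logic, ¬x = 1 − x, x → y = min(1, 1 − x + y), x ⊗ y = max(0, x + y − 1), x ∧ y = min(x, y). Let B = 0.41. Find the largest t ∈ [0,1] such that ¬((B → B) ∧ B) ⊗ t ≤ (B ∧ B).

0.82

B → B = min(1, 1 − 0.41 + 0.41) = min(1, 1.00) = 1.00
(B → B) ∧ B = min(1.00, 0.41) = 0.41
¬((B → B) ∧ B) = 1 − 0.41 = 0.59
So the left factor is ¬((B → B) ∧ B) = 0.59.
B ∧ B = min(0.41, 0.41) = 0.41
So the right-hand bound is B ∧ B = 0.41.
The residuum of the Łukasiewicz t-norm gives the supremum: min(1, 1 − 0.59 + 0.41).
1 − 0.59 + 0.41 = 0.82, so t = min(1, 0.82) = 0.82.
Check: 0.59 ⊗ 0.82 = max(0, 0.41) = 0.41 ≤ 0.41.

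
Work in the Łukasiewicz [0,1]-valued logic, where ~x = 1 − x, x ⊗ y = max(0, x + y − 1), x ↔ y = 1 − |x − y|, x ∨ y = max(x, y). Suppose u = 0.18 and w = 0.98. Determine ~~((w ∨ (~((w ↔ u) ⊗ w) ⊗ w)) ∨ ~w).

0.98

w ↔ u = 1 − |0.98 − 0.18| = 1 − 0.80 = 0.20
(w ↔ u) ⊗ w = max(0, 0.20 + 0.98 − 1) = max(0, 0.18) = 0.18
~((w ↔ u) ⊗ w) = 1 − 0.18 = 0.82
~((w ↔ u) ⊗ w) ⊗ w = max(0, 0.82 + 0.98 − 1) = max(0, 0.80) = 0.80
w ∨ (~((w ↔ u) ⊗ w) ⊗ w) = max(0.98, 0.80) = 0.98
~w = 1 − 0.98 = 0.02
(w ∨ (~((w ↔ u) ⊗ w) ⊗ w)) ∨ ~w = max(0.98, 0.02) = 0.98
~((w ∨ (~((w ↔ u) ⊗ w) ⊗ w)) ∨ ~w) = 1 − 0.98 = 0.02
~~((w ∨ (~((w ↔ u) ⊗ w) ⊗ w)) ∨ ~w) = 1 − 0.02 = 0.98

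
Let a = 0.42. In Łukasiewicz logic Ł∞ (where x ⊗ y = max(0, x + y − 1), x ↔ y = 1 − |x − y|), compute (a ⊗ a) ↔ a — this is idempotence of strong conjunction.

a ⊗ a = max(0, 0.42 + 0.42 − 1) = max(0, -0.16) = 0.00
(a ⊗ a) ↔ a = 1 − |0.00 − 0.42| = 1 − 0.42 = 0.58
(The value 0.58 < 1 shows this instance is not satisfied; fails in Ł∞ since a ⊗ a = max(0, 2a−1) ≠ a in general.)

0.58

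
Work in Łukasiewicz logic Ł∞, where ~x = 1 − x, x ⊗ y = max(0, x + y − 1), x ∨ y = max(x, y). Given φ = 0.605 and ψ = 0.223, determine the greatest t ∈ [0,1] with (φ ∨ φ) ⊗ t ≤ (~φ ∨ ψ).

φ ∨ φ = max(0.605, 0.605) = 0.605
So the left factor is φ ∨ φ = 0.605.
~φ = 1 − 0.605 = 0.395
~φ ∨ ψ = max(0.395, 0.223) = 0.395
So the right-hand bound is ~φ ∨ ψ = 0.395.
The residuum of the Łukasiewicz t-norm gives the supremum: min(1, 1 − 0.605 + 0.395).
1 − 0.605 + 0.395 = 0.790, so t = min(1, 0.790) = 0.790.
Check: 0.605 ⊗ 0.790 = max(0, 0.395) = 0.395 ≤ 0.395.

0.790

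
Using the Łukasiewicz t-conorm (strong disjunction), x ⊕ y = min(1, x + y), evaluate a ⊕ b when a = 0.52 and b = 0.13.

a ⊕ b = min(1, 0.52 + 0.13) = min(1, 0.65) = 0.65
For comparison, the Gödel t-conorm max(x, y) would give 0.52.

0.65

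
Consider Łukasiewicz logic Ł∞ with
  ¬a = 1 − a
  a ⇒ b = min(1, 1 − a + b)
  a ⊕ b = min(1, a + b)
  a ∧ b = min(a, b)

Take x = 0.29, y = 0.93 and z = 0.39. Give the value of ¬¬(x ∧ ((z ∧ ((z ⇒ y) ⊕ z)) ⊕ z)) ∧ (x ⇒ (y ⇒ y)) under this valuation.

z ⇒ y = min(1, 1 − 0.39 + 0.93) = min(1, 1.54) = 1.00
(z ⇒ y) ⊕ z = min(1, 1.00 + 0.39) = min(1, 1.39) = 1.00
z ∧ ((z ⇒ y) ⊕ z) = min(0.39, 1.00) = 0.39
(z ∧ ((z ⇒ y) ⊕ z)) ⊕ z = min(1, 0.39 + 0.39) = min(1, 0.78) = 0.78
x ∧ ((z ∧ ((z ⇒ y) ⊕ z)) ⊕ z) = min(0.29, 0.78) = 0.29
¬(x ∧ ((z ∧ ((z ⇒ y) ⊕ z)) ⊕ z)) = 1 − 0.29 = 0.71
¬¬(x ∧ ((z ∧ ((z ⇒ y) ⊕ z)) ⊕ z)) = 1 − 0.71 = 0.29
y ⇒ y = min(1, 1 − 0.93 + 0.93) = min(1, 1.00) = 1.00
x ⇒ (y ⇒ y) = min(1, 1 − 0.29 + 1.00) = min(1, 1.71) = 1.00
¬¬(x ∧ ((z ∧ ((z ⇒ y) ⊕ z)) ⊕ z)) ∧ (x ⇒ (y ⇒ y)) = min(0.29, 1.00) = 0.29

0.29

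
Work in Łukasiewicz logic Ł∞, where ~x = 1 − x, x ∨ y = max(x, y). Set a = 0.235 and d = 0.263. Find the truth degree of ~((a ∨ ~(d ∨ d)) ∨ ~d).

0.263

d ∨ d = max(0.263, 0.263) = 0.263
~(d ∨ d) = 1 − 0.263 = 0.737
a ∨ ~(d ∨ d) = max(0.235, 0.737) = 0.737
~d = 1 − 0.263 = 0.737
(a ∨ ~(d ∨ d)) ∨ ~d = max(0.737, 0.737) = 0.737
~((a ∨ ~(d ∨ d)) ∨ ~d) = 1 − 0.737 = 0.263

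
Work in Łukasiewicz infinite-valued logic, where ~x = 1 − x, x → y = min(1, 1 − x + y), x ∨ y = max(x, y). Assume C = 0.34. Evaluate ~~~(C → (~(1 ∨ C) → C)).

1 ∨ C = max(1.00, 0.34) = 1.00
~(1 ∨ C) = 1 − 1.00 = 0.00
~(1 ∨ C) → C = min(1, 1 − 0.00 + 0.34) = min(1, 1.34) = 1.00
C → (~(1 ∨ C) → C) = min(1, 1 − 0.34 + 1.00) = min(1, 1.66) = 1.00
~(C → (~(1 ∨ C) → C)) = 1 − 1.00 = 0.00
~~(C → (~(1 ∨ C) → C)) = 1 − 0.00 = 1.00
~~~(C → (~(1 ∨ C) → C)) = 1 − 1.00 = 0.00

0.00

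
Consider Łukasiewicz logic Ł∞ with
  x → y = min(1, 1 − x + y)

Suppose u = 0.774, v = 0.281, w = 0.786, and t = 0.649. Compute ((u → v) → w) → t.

u → v = min(1, 1 − 0.774 + 0.281) = min(1, 0.507) = 0.507
(u → v) → w = min(1, 1 − 0.507 + 0.786) = min(1, 1.279) = 1.000
((u → v) → w) → t = min(1, 1 − 1.000 + 0.649) = min(1, 0.649) = 0.649

0.649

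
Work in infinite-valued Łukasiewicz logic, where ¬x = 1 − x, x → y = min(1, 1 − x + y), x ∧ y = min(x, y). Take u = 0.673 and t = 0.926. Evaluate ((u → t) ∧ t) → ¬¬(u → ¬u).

u → t = min(1, 1 − 0.673 + 0.926) = min(1, 1.253) = 1.000
(u → t) ∧ t = min(1.000, 0.926) = 0.926
¬u = 1 − 0.673 = 0.327
u → ¬u = min(1, 1 − 0.673 + 0.327) = min(1, 0.654) = 0.654
¬(u → ¬u) = 1 − 0.654 = 0.346
¬¬(u → ¬u) = 1 − 0.346 = 0.654
((u → t) ∧ t) → ¬¬(u → ¬u) = min(1, 1 − 0.926 + 0.654) = min(1, 0.728) = 0.728

0.728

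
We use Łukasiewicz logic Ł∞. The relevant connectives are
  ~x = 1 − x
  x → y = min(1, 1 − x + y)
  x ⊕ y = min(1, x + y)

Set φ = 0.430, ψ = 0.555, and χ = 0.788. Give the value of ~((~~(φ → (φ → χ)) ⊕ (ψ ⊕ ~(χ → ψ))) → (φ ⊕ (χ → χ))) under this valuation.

φ → χ = min(1, 1 − 0.430 + 0.788) = min(1, 1.358) = 1.000
φ → (φ → χ) = min(1, 1 − 0.430 + 1.000) = min(1, 1.570) = 1.000
~(φ → (φ → χ)) = 1 − 1.000 = 0.000
~~(φ → (φ → χ)) = 1 − 0.000 = 1.000
χ → ψ = min(1, 1 − 0.788 + 0.555) = min(1, 0.767) = 0.767
~(χ → ψ) = 1 − 0.767 = 0.233
ψ ⊕ ~(χ → ψ) = min(1, 0.555 + 0.233) = min(1, 0.788) = 0.788
~~(φ → (φ → χ)) ⊕ (ψ ⊕ ~(χ → ψ)) = min(1, 1.000 + 0.788) = min(1, 1.788) = 1.000
χ → χ = min(1, 1 − 0.788 + 0.788) = min(1, 1.000) = 1.000
φ ⊕ (χ → χ) = min(1, 0.430 + 1.000) = min(1, 1.430) = 1.000
(~~(φ → (φ → χ)) ⊕ (ψ ⊕ ~(χ → ψ))) → (φ ⊕ (χ → χ)) = min(1, 1 − 1.000 + 1.000) = min(1, 1.000) = 1.000
~((~~(φ → (φ → χ)) ⊕ (ψ ⊕ ~(χ → ψ))) → (φ ⊕ (χ → χ))) = 1 − 1.000 = 0.000

0.000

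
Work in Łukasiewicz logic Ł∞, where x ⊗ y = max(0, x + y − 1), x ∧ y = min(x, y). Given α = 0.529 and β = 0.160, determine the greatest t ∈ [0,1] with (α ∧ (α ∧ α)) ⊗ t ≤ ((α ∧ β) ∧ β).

α ∧ α = min(0.529, 0.529) = 0.529
α ∧ (α ∧ α) = min(0.529, 0.529) = 0.529
So the left factor is α ∧ (α ∧ α) = 0.529.
α ∧ β = min(0.529, 0.160) = 0.160
(α ∧ β) ∧ β = min(0.160, 0.160) = 0.160
So the right-hand bound is (α ∧ β) ∧ β = 0.160.
The residuum of the Łukasiewicz t-norm gives the supremum: min(1, 1 − 0.529 + 0.160).
1 − 0.529 + 0.160 = 0.631, so t = min(1, 0.631) = 0.631.
Check: 0.529 ⊗ 0.631 = max(0, 0.160) = 0.160 ≤ 0.160.

0.631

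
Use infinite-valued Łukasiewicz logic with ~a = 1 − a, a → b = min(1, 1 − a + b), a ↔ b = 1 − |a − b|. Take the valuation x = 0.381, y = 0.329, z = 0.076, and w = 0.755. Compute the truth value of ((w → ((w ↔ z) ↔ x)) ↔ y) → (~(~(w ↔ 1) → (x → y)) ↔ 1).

w ↔ z = 1 − |0.755 − 0.076| = 1 − 0.679 = 0.321
(w ↔ z) ↔ x = 1 − |0.321 − 0.381| = 1 − 0.060 = 0.940
w → ((w ↔ z) ↔ x) = min(1, 1 − 0.755 + 0.940) = min(1, 1.185) = 1.000
(w → ((w ↔ z) ↔ x)) ↔ y = 1 − |1.000 − 0.329| = 1 − 0.671 = 0.329
w ↔ 1 = 1 − |0.755 − 1.000| = 1 − 0.245 = 0.755
~(w ↔ 1) = 1 − 0.755 = 0.245
x → y = min(1, 1 − 0.381 + 0.329) = min(1, 0.948) = 0.948
~(w ↔ 1) → (x → y) = min(1, 1 − 0.245 + 0.948) = min(1, 1.703) = 1.000
~(~(w ↔ 1) → (x → y)) = 1 − 1.000 = 0.000
~(~(w ↔ 1) → (x → y)) ↔ 1 = 1 − |0.000 − 1.000| = 1 − 1.000 = 0.000
((w → ((w ↔ z) ↔ x)) ↔ y) → (~(~(w ↔ 1) → (x → y)) ↔ 1) = min(1, 1 − 0.329 + 0.000) = min(1, 0.671) = 0.671

0.671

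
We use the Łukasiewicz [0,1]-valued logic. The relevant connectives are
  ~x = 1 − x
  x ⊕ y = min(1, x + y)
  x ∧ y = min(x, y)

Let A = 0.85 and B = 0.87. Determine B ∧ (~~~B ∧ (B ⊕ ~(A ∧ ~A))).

~B = 1 − 0.87 = 0.13
~~B = 1 − 0.13 = 0.87
~~~B = 1 − 0.87 = 0.13
~A = 1 − 0.85 = 0.15
A ∧ ~A = min(0.85, 0.15) = 0.15
~(A ∧ ~A) = 1 − 0.15 = 0.85
B ⊕ ~(A ∧ ~A) = min(1, 0.87 + 0.85) = min(1, 1.72) = 1.00
~~~B ∧ (B ⊕ ~(A ∧ ~A)) = min(0.13, 1.00) = 0.13
B ∧ (~~~B ∧ (B ⊕ ~(A ∧ ~A))) = min(0.87, 0.13) = 0.13

0.13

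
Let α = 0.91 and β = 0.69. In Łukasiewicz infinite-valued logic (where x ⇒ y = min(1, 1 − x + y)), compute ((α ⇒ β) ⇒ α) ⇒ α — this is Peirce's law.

0.91

α ⇒ β = min(1, 1 − 0.91 + 0.69) = min(1, 0.78) = 0.78
(α ⇒ β) ⇒ α = min(1, 1 − 0.78 + 0.91) = min(1, 1.13) = 1.00
((α ⇒ β) ⇒ α) ⇒ α = min(1, 1 − 1.00 + 0.91) = min(1, 0.91) = 0.91
(The value 0.91 < 1 shows this instance is not satisfied; not a Ł∞-tautology in general.)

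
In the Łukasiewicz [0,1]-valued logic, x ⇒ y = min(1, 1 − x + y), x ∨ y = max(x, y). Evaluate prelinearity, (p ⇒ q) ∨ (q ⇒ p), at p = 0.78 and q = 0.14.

p ⇒ q = min(1, 1 − 0.78 + 0.14) = min(1, 0.36) = 0.36
q ⇒ p = min(1, 1 − 0.14 + 0.78) = min(1, 1.64) = 1.00
(p ⇒ q) ∨ (q ⇒ p) = max(0.36, 1.00) = 1.00
(As expected: a Ł∞-tautology — holds in every MV-chain.)

1.00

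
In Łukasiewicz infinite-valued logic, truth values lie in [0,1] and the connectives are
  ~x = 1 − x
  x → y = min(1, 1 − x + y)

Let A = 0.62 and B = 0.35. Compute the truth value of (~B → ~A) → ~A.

0.65

~B = 1 − 0.35 = 0.65
~A = 1 − 0.62 = 0.38
~B → ~A = min(1, 1 − 0.65 + 0.38) = min(1, 0.73) = 0.73
(~B → ~A) → ~A = min(1, 1 − 0.73 + 0.38) = min(1, 0.65) = 0.65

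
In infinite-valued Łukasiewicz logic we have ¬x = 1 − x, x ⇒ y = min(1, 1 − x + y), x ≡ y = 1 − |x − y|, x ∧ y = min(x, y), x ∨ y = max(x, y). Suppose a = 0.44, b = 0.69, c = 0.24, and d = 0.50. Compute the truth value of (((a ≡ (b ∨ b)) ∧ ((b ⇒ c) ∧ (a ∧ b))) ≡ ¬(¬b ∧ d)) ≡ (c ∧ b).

0.49

b ∨ b = max(0.69, 0.69) = 0.69
a ≡ (b ∨ b) = 1 − |0.44 − 0.69| = 1 − 0.25 = 0.75
b ⇒ c = min(1, 1 − 0.69 + 0.24) = min(1, 0.55) = 0.55
a ∧ b = min(0.44, 0.69) = 0.44
(b ⇒ c) ∧ (a ∧ b) = min(0.55, 0.44) = 0.44
(a ≡ (b ∨ b)) ∧ ((b ⇒ c) ∧ (a ∧ b)) = min(0.75, 0.44) = 0.44
¬b = 1 − 0.69 = 0.31
¬b ∧ d = min(0.31, 0.50) = 0.31
¬(¬b ∧ d) = 1 − 0.31 = 0.69
((a ≡ (b ∨ b)) ∧ ((b ⇒ c) ∧ (a ∧ b))) ≡ ¬(¬b ∧ d) = 1 − |0.44 − 0.69| = 1 − 0.25 = 0.75
c ∧ b = min(0.24, 0.69) = 0.24
(((a ≡ (b ∨ b)) ∧ ((b ⇒ c) ∧ (a ∧ b))) ≡ ¬(¬b ∧ d)) ≡ (c ∧ b) = 1 − |0.75 − 0.24| = 1 − 0.51 = 0.49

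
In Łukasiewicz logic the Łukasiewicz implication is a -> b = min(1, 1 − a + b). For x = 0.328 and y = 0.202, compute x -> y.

0.874

x -> y = min(1, 1 − 0.328 + 0.202) = min(1, 0.874) = 0.874
For comparison, the Gödel implication (1 if a ≤ b else b) would give 0.202.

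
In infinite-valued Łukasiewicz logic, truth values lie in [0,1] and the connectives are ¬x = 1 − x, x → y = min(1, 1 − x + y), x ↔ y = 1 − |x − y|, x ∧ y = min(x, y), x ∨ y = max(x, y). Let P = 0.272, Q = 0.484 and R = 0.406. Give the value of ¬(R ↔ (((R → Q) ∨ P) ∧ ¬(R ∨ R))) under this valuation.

R → Q = min(1, 1 − 0.406 + 0.484) = min(1, 1.078) = 1.000
(R → Q) ∨ P = max(1.000, 0.272) = 1.000
R ∨ R = max(0.406, 0.406) = 0.406
¬(R ∨ R) = 1 − 0.406 = 0.594
((R → Q) ∨ P) ∧ ¬(R ∨ R) = min(1.000, 0.594) = 0.594
R ↔ (((R → Q) ∨ P) ∧ ¬(R ∨ R)) = 1 − |0.406 − 0.594| = 1 − 0.188 = 0.812
¬(R ↔ (((R → Q) ∨ P) ∧ ¬(R ∨ R))) = 1 − 0.812 = 0.188

0.188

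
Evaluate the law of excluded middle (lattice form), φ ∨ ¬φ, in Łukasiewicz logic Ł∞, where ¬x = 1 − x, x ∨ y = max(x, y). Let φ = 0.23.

¬φ = 1 − 0.23 = 0.77
φ ∨ ¬φ = max(0.23, 0.77) = 0.77
(The value 0.77 < 1 shows this instance is not satisfied; not a Ł∞-tautology — its value is max(a, 1−a).)

0.77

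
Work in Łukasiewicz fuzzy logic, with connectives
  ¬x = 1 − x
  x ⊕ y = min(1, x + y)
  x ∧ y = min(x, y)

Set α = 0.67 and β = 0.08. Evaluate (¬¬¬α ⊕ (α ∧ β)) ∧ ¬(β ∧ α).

0.41

¬α = 1 − 0.67 = 0.33
¬¬α = 1 − 0.33 = 0.67
¬¬¬α = 1 − 0.67 = 0.33
α ∧ β = min(0.67, 0.08) = 0.08
¬¬¬α ⊕ (α ∧ β) = min(1, 0.33 + 0.08) = min(1, 0.41) = 0.41
β ∧ α = min(0.08, 0.67) = 0.08
¬(β ∧ α) = 1 − 0.08 = 0.92
(¬¬¬α ⊕ (α ∧ β)) ∧ ¬(β ∧ α) = min(0.41, 0.92) = 0.41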